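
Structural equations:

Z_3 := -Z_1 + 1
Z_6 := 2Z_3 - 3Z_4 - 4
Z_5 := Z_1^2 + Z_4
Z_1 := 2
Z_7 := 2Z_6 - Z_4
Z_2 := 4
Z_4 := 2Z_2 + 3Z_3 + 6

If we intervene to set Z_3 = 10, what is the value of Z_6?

-116

The intervention breaks the incoming arrows to Z_3: Z_3 := -Z_1 + 1 no longer applies, and Z_3 = 10.
Z_4 = 2Z_2 + 3Z_3 + 6  [with Z_2=4, Z_3=10]  = 44
Z_6 = 2Z_3 - 3Z_4 - 4  [with Z_3=10, Z_4=44]  = -116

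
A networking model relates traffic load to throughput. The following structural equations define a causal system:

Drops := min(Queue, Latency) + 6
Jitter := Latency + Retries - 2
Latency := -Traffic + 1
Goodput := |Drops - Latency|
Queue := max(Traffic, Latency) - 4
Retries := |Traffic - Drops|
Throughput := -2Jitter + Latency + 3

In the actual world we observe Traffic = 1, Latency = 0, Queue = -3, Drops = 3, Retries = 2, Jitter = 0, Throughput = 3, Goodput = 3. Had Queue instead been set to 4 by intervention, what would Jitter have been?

The intervention breaks the incoming arrows to Queue: Queue := max(Traffic, Latency) - 4 no longer applies, and Queue = 4.
Latency = -Traffic + 1  [with Traffic=1]  = 0
Drops = min(Queue, Latency) + 6  [with Queue=4, Latency=0]  = 6
Retries = |Traffic - Drops|  [with Traffic=1, Drops=6]  = 5
Jitter = Latency + Retries - 2  [with Latency=0, Retries=5]  = 3

3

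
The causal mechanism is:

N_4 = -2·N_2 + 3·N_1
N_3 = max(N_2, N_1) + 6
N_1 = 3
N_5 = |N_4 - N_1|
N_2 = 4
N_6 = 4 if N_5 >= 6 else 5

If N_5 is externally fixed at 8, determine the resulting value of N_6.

4

The intervention breaks the incoming arrows to N_5: N_5 = |N_4 - N_1| no longer applies, and N_5 = 8.
N_6 = 4 if N_5 >= 6 else 5  [with N_5=8]  = 4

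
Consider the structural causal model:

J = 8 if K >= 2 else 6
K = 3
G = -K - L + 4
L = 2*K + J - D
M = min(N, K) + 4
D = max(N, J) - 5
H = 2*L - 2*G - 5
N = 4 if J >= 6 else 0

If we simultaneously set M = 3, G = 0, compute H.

17

Setting M = 3, G = 0 by intervention discards those variables' equations.
J = 8 if K >= 2 else 6  [with K=3]  = 8
N = 4 if J >= 6 else 0  [with J=8]  = 4
D = max(N, J) - 5  [with N=4, J=8]  = 3
L = 2*K + J - D  [with K=3, J=8, D=3]  = 11
H = 2*L - 2*G - 5  [with L=11, G=0]  = 17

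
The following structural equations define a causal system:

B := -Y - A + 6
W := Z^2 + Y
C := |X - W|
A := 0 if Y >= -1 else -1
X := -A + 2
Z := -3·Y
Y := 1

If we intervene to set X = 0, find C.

The intervention breaks the incoming arrows to X: X := -A + 2 no longer applies, and X = 0.
Z = -3·Y  [with Y=1]  = -3
W = Z^2 + Y  [with Z=-3, Y=1]  = 10
C = |X - W|  [with X=0, W=10]  = 10

10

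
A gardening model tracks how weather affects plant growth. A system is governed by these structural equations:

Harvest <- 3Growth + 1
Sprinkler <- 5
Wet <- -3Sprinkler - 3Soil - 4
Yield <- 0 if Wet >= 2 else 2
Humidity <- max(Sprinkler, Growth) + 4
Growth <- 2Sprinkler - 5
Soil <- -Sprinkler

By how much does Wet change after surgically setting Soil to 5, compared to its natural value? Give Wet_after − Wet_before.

-30

The intervention breaks the incoming arrows to Soil: Soil <- -Sprinkler no longer applies, and Soil = 5.
Wet = -3Sprinkler - 3Soil - 4  [with Sprinkler=5, Soil=5]  = -34
Without intervention: Soil = -Sprinkler  [with Sprinkler=5]  = -5; Wet = -3Sprinkler - 3Soil - 4  [with Sprinkler=5, Soil=-5]  = -4.
Change = -34 − (-4) = -30.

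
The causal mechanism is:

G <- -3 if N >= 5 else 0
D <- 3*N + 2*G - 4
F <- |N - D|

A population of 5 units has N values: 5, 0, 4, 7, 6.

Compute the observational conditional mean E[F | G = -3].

Observing G=-3 restricts to units where G's equation naturally yields -3: N ∈ {5, 7, 6}. In that subpopulation F = 0, 4, 2, mean 2.

2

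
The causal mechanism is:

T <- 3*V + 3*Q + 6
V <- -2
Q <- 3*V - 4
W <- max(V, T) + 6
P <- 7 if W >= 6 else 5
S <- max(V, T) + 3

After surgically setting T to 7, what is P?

7

The intervention breaks the incoming arrows to T: T <- 3*V + 3*Q + 6 no longer applies, and T = 7.
W = max(V, T) + 6  [with V=-2, T=7]  = 13
P = 7 if W >= 6 else 5  [with W=13]  = 7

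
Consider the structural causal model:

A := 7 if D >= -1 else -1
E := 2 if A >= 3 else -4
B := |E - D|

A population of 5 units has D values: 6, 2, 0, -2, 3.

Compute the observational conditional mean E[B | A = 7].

1.75

Observing A=7 restricts to units where A's equation naturally yields 7: D ∈ {6, 2, 0, 3}. In that subpopulation B = 4, 0, 2, 1, mean 1.75.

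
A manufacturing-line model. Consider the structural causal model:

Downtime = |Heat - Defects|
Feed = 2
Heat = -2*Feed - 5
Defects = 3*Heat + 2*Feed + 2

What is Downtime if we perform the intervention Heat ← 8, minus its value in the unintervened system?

10

Under do(Heat=8), the mechanism Heat = -2*Feed - 5 is discarded; Heat is fixed at 8.
Defects = 3*Heat + 2*Feed + 2  [with Heat=8, Feed=2]  = 30
Downtime = |Heat - Defects|  [with Heat=8, Defects=30]  = 22
Without intervention: Heat = -2*Feed - 5  [with Feed=2]  = -9; Defects = 3*Heat + 2*Feed + 2  [with Heat=-9, Feed=2]  = -21; Downtime = |Heat - Defects|  [with Heat=-9, Defects=-21]  = 12.
Change = 22 − 12 = 10.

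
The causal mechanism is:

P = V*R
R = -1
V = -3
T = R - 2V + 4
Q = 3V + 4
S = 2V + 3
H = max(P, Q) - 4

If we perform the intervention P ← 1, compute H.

-3

The intervention breaks the incoming arrows to P: P = V*R no longer applies, and P = 1.
Q = 3V + 4  [with V=-3]  = -5
H = max(P, Q) - 4  [with P=1, Q=-5]  = -3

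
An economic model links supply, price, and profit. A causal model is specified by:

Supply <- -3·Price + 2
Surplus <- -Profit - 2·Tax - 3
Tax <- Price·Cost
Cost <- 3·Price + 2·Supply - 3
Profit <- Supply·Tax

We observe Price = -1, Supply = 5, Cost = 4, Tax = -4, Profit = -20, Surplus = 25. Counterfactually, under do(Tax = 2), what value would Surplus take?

Under do(Tax=2), the mechanism Tax <- Price·Cost is discarded; Tax is fixed at 2.
Supply = -3·Price + 2  [with Price=-1]  = 5
Profit = Supply·Tax  [with Supply=5, Tax=2]  = 10
Surplus = -Profit - 2·Tax - 3  [with Profit=10, Tax=2]  = -17

-17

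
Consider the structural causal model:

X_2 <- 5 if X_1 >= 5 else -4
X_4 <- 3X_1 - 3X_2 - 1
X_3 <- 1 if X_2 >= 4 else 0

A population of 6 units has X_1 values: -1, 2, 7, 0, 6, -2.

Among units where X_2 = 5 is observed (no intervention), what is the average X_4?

3.5

Conditioning on X_2=5 selects the 2 unit(s) with X_1 ∈ {7, 6}. Their X_4 values: 5, 2. Mean = 3.5.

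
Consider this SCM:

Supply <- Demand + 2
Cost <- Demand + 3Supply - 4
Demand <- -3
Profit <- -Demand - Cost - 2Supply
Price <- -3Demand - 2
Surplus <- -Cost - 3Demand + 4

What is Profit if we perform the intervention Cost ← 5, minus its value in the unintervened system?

Intervening sets Cost = 5 and removes its equation (Cost <- Demand + 3Supply - 4).
Supply = Demand + 2  [with Demand=-3]  = -1
Profit = -Demand - Cost - 2Supply  [with Demand=-3, Cost=5, Supply=-1]  = 0
Without intervention: Supply = Demand + 2  [with Demand=-3]  = -1; Cost = Demand + 3Supply - 4  [with Demand=-3, Supply=-1]  = -10; Profit = -Demand - Cost - 2Supply  [with Demand=-3, Cost=-10, Supply=-1]  = 15.
Change = 0 − 15 = -15.

-15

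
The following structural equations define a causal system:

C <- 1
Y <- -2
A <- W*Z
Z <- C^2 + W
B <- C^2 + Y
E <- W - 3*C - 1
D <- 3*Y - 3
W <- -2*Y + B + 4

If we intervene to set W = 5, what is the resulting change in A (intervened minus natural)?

Under do(W=5), the mechanism W <- -2*Y + B + 4 is discarded; W is fixed at 5.
Z = C^2 + W  [with C=1, W=5]  = 6
A = W*Z  [with W=5, Z=6]  = 30
Without intervention: B = C^2 + Y  [with C=1, Y=-2]  = -1; W = -2*Y + B + 4  [with Y=-2, B=-1]  = 7; Z = C^2 + W  [with C=1, W=7]  = 8; A = W*Z  [with W=7, Z=8]  = 56.
Change = 30 − 56 = -26.

-26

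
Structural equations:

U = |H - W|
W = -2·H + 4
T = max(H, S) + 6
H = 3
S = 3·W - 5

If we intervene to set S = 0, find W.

-2

The intervention breaks the incoming arrows to S: S = 3·W - 5 no longer applies, and S = 0.
Since W is not a descendant of the intervened variable, it is unaffected.
W = -2·H + 4  [with H=3]  = -2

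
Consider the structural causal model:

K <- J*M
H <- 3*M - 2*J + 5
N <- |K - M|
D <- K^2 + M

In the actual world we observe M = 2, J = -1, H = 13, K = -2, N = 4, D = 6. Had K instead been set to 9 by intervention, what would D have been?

83

Under do(K=9), the mechanism K <- J*M is discarded; K is fixed at 9.
D = K^2 + M  [with K=9, M=2]  = 83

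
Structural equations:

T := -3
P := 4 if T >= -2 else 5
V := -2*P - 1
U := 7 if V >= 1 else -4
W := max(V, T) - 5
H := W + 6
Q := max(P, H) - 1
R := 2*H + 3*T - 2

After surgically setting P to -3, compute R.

do(P=-3) replaces the equation P := 4 if T >= -2 else 5 with the constant P = -3.
V = -2*P - 1  [with P=-3]  = 5
W = max(V, T) - 5  [with V=5, T=-3]  = 0
H = W + 6  [with W=0]  = 6
R = 2*H + 3*T - 2  [with H=6, T=-3]  = 1

1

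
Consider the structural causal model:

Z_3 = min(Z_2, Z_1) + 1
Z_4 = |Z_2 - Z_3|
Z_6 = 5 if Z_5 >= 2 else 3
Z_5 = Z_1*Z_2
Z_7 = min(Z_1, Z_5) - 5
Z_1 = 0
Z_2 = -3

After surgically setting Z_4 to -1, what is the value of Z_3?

-2

Under do(Z_4=-1), the mechanism Z_4 = |Z_2 - Z_3| is discarded; Z_4 is fixed at -1.
Since Z_3 is not a descendant of the intervened variable, it is unaffected.
Z_3 = min(Z_2, Z_1) + 1  [with Z_2=-3, Z_1=0]  = -2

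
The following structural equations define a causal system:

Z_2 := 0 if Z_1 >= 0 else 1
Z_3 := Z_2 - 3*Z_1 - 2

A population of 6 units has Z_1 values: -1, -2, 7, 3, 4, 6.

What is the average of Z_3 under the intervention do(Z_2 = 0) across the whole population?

-10.5

Under do(Z_2=0), Z_2's equation is replaced by Z_2=0 for every unit. Per-unit Z_3: 1, 4, -23, -11, -14, -20. Mean = -10.5.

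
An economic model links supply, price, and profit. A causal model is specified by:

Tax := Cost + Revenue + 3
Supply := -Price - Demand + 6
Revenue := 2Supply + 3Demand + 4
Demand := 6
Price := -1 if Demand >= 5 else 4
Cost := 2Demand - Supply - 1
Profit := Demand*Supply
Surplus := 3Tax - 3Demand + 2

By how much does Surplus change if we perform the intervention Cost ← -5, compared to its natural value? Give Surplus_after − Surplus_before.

-45

do(Cost=-5) replaces the equation Cost := 2Demand - Supply - 1 with the constant Cost = -5.
Price = -1 if Demand >= 5 else 4  [with Demand=6]  = -1
Supply = -Price - Demand + 6  [with Price=-1, Demand=6]  = 1
Revenue = 2Supply + 3Demand + 4  [with Supply=1, Demand=6]  = 24
Tax = Cost + Revenue + 3  [with Cost=-5, Revenue=24]  = 22
Surplus = 3Tax - 3Demand + 2  [with Tax=22, Demand=6]  = 50
Without intervention: Price = -1 if Demand >= 5 else 4  [with Demand=6]  = -1; Supply = -Price - Demand + 6  [with Price=-1, Demand=6]  = 1; Cost = 2Demand - Supply - 1  [with Demand=6, Supply=1]  = 10; Revenue = 2Supply + 3Demand + 4  [with Supply=1, Demand=6]  = 24; Tax = Cost + Revenue + 3  [with Cost=10, Revenue=24]  = 37; Surplus = 3Tax - 3Demand + 2  [with Tax=37, Demand=6]  = 95.
Change = 50 − 95 = -45.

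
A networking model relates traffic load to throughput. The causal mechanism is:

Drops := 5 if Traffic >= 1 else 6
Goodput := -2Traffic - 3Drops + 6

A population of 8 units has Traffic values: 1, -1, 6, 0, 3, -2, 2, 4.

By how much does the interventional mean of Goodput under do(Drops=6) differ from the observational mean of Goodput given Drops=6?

-5.25

Every unit gets Drops=6 under the intervention. Goodput values become -14, -10, -24, -12, -18, -8, -16, -20; E[Goodput|do(Drops=6)] = -15.25.
Conditioning on Drops=6 selects the 3 unit(s) with Traffic ∈ {-1, 0, -2}. Their Goodput values: -10, -12, -8. Mean = -10.
Difference = -15.25 − (-10) = -5.25.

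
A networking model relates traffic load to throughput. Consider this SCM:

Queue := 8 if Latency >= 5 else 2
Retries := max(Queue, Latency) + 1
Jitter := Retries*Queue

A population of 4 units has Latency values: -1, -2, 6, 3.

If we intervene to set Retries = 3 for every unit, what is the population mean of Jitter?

Every unit gets Retries=3 under the intervention. Jitter values become 6, 6, 24, 6; E[Jitter|do(Retries=3)] = 10.5.

10.5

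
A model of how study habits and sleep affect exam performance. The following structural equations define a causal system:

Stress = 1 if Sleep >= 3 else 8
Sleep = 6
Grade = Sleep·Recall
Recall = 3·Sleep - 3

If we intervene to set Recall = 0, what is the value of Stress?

Under do(Recall=0), the mechanism Recall = 3·Sleep - 3 is discarded; Recall is fixed at 0.
Since Stress is not a descendant of the intervened variable, it is unaffected.
Stress = 1 if Sleep >= 3 else 8  [with Sleep=6]  = 1

1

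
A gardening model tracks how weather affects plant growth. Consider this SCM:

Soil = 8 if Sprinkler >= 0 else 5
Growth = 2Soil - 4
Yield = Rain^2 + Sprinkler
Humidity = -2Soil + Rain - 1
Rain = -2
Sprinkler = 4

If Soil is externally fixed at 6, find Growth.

The intervention breaks the incoming arrows to Soil: Soil = 8 if Sprinkler >= 0 else 5 no longer applies, and Soil = 6.
Growth = 2Soil - 4  [with Soil=6]  = 8

8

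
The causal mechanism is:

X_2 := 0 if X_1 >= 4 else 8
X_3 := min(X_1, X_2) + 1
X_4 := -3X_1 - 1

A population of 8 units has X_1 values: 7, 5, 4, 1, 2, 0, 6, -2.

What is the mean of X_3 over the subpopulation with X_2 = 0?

Conditioning on X_2=0 selects the 4 unit(s) with X_1 ∈ {7, 5, 4, 6}. Their X_3 values: 1, 1, 1, 1. Mean = 1.

1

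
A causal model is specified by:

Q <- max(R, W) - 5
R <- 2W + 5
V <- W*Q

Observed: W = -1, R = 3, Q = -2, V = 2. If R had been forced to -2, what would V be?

Under do(R=-2), the mechanism R <- 2W + 5 is discarded; R is fixed at -2.
Q = max(R, W) - 5  [with R=-2, W=-1]  = -6
V = W*Q  [with W=-1, Q=-6]  = 6

6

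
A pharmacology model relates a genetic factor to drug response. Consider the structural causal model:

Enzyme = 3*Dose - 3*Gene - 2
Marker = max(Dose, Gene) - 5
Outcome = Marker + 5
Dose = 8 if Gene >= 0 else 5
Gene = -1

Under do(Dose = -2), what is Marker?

Under do(Dose=-2), the mechanism Dose = 8 if Gene >= 0 else 5 is discarded; Dose is fixed at -2.
Marker = max(Dose, Gene) - 5  [with Dose=-2, Gene=-1]  = -6

-6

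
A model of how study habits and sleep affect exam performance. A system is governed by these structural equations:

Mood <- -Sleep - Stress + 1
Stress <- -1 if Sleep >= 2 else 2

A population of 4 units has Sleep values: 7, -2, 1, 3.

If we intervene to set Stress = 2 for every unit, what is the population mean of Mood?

-3.25

do(Stress=2) breaks Stress's dependence on Sleep. With Stress=2 fixed, Mood across the units is -8, 1, -2, -4, mean -3.25.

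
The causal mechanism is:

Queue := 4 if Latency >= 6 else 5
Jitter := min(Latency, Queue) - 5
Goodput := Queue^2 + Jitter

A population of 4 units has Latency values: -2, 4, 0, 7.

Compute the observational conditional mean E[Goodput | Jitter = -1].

19.5

E[Goodput|Jitter=-1] averages over only the 2 units with Jitter=-1 (Latency = 4, 7): Goodput = 24, 15, mean 19.5.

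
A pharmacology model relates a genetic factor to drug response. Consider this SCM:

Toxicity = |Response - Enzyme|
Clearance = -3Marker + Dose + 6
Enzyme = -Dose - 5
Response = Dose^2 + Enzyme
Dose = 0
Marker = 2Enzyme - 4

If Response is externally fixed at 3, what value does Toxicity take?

8

Intervening sets Response = 3 and removes its equation (Response = Dose^2 + Enzyme).
Enzyme = -Dose - 5  [with Dose=0]  = -5
Toxicity = |Response - Enzyme|  [with Response=3, Enzyme=-5]  = 8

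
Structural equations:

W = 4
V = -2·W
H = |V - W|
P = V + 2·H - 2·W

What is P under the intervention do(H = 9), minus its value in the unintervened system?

-6

The intervention breaks the incoming arrows to H: H = |V - W| no longer applies, and H = 9.
V = -2·W  [with W=4]  = -8
P = V + 2·H - 2·W  [with V=-8, H=9, W=4]  = 2
Without intervention: V = -2·W  [with W=4]  = -8; H = |V - W|  [with V=-8, W=4]  = 12; P = V + 2·H - 2·W  [with V=-8, H=12, W=4]  = 8.
Change = 2 − 8 = -6.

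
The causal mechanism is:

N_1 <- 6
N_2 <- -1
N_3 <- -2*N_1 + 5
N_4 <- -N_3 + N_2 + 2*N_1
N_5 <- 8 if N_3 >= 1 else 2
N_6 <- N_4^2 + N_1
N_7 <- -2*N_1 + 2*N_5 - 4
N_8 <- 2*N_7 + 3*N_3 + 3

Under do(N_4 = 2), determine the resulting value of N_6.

Under do(N_4=2), the mechanism N_4 <- -N_3 + N_2 + 2*N_1 is discarded; N_4 is fixed at 2.
N_6 = N_4^2 + N_1  [with N_4=2, N_1=6]  = 10

10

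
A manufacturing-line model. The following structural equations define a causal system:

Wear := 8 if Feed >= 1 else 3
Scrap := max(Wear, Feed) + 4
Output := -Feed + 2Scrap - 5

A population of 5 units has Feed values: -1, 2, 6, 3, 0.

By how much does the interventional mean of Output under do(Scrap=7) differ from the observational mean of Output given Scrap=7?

-2.5

The intervention sets Scrap=7 in all 5 units regardless of Feed. Recomputing Output per unit gives 10, 7, 3, 6, 9; average 7.
Conditioning on Scrap=7 selects the 2 unit(s) with Feed ∈ {-1, 0}. Their Output values: 10, 9. Mean = 9.5.
Difference = 7 − 9.5 = -2.5.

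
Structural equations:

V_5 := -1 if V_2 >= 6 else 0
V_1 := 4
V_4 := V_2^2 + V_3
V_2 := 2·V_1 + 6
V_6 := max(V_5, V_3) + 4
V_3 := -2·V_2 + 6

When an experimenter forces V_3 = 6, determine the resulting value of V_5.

do(V_3=6) replaces the equation V_3 := -2·V_2 + 6 with the constant V_3 = 6.
V_5 is not downstream of the intervention, so its value is determined by the original equations.
V_2 = 2·V_1 + 6  [with V_1=4]  = 14
V_5 = -1 if V_2 >= 6 else 0  [with V_2=14]  = -1

-1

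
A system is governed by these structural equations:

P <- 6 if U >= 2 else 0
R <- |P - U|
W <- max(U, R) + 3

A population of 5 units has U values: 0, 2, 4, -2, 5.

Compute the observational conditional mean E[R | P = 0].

1

Observing P=0 restricts to units where P's equation naturally yields 0: U ∈ {0, -2}. In that subpopulation R = 0, 2, mean 1.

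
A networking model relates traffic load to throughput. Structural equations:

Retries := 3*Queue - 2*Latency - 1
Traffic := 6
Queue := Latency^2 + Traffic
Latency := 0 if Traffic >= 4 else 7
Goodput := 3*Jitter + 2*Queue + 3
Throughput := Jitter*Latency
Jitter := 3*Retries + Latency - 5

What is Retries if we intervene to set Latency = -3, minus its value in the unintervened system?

Under do(Latency=-3), the mechanism Latency := 0 if Traffic >= 4 else 7 is discarded; Latency is fixed at -3.
Queue = Latency^2 + Traffic  [with Latency=-3, Traffic=6]  = 15
Retries = 3*Queue - 2*Latency - 1  [with Queue=15, Latency=-3]  = 50
Without intervention: Latency = 0 if Traffic >= 4 else 7  [with Traffic=6]  = 0; Queue = Latency^2 + Traffic  [with Latency=0, Traffic=6]  = 6; Retries = 3*Queue - 2*Latency - 1  [with Queue=6, Latency=0]  = 17.
Change = 50 − 17 = 33.

33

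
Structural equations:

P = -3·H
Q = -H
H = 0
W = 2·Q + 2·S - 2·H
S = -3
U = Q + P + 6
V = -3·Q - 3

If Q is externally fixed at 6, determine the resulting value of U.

The intervention breaks the incoming arrows to Q: Q = -H no longer applies, and Q = 6.
P = -3·H  [with H=0]  = 0
U = Q + P + 6  [with Q=6, P=0]  = 12

12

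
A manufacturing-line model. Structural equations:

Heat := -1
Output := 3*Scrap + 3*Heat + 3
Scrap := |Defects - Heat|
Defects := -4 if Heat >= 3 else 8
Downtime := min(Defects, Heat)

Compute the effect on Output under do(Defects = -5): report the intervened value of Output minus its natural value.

-15

Under do(Defects=-5), the mechanism Defects := -4 if Heat >= 3 else 8 is discarded; Defects is fixed at -5.
Scrap = |Defects - Heat|  [with Defects=-5, Heat=-1]  = 4
Output = 3*Scrap + 3*Heat + 3  [with Scrap=4, Heat=-1]  = 12
Without intervention: Defects = -4 if Heat >= 3 else 8  [with Heat=-1]  = 8; Scrap = |Defects - Heat|  [with Defects=8, Heat=-1]  = 9; Output = 3*Scrap + 3*Heat + 3  [with Scrap=9, Heat=-1]  = 27.
Change = 12 − 27 = -15.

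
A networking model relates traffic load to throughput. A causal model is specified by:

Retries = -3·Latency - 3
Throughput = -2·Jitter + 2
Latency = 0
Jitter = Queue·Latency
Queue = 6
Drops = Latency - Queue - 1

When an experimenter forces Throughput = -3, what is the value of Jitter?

0

do(Throughput=-3) replaces the equation Throughput = -2·Jitter + 2 with the constant Throughput = -3.
Since Jitter is not a descendant of the intervened variable, it is unaffected.
Jitter = Queue·Latency  [with Queue=6, Latency=0]  = 0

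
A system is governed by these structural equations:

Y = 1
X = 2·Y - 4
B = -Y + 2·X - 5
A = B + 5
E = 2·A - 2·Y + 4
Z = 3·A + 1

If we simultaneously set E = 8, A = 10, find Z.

Setting E = 8, A = 10 by intervention discards those variables' equations.
Z = 3·A + 1  [with A=10]  = 31

31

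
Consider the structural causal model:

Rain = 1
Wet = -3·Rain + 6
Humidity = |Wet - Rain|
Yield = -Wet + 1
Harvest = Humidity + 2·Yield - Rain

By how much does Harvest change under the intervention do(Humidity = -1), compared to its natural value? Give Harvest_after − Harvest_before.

-3

do(Humidity=-1) replaces the equation Humidity = |Wet - Rain| with the constant Humidity = -1.
Wet = -3·Rain + 6  [with Rain=1]  = 3
Yield = -Wet + 1  [with Wet=3]  = -2
Harvest = Humidity + 2·Yield - Rain  [with Humidity=-1, Yield=-2, Rain=1]  = -6
Without intervention: Wet = -3·Rain + 6  [with Rain=1]  = 3; Humidity = |Wet - Rain|  [with Wet=3, Rain=1]  = 2; Yield = -Wet + 1  [with Wet=3]  = -2; Harvest = Humidity + 2·Yield - Rain  [with Humidity=2, Yield=-2, Rain=1]  = -3.
Change = -6 − (-3) = -3.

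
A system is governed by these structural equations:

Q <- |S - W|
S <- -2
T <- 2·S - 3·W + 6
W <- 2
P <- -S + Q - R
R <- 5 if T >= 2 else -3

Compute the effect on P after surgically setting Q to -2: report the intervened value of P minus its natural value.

-6

Under do(Q=-2), the mechanism Q <- |S - W| is discarded; Q is fixed at -2.
T = 2·S - 3·W + 6  [with S=-2, W=2]  = -4
R = 5 if T >= 2 else -3  [with T=-4]  = -3
P = -S + Q - R  [with S=-2, Q=-2, R=-3]  = 3
Without intervention: T = 2·S - 3·W + 6  [with S=-2, W=2]  = -4; Q = |S - W|  [with S=-2, W=2]  = 4; R = 5 if T >= 2 else -3  [with T=-4]  = -3; P = -S + Q - R  [with S=-2, Q=4, R=-3]  = 9.
Change = 3 − 9 = -6.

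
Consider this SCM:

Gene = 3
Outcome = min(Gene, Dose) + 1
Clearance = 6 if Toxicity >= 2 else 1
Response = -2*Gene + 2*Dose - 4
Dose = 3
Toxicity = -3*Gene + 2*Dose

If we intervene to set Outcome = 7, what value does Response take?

do(Outcome=7) replaces the equation Outcome = min(Gene, Dose) + 1 with the constant Outcome = 7.
Response is not downstream of the intervention, so its value is determined by the original equations.
Response = -2*Gene + 2*Dose - 4  [with Gene=3, Dose=3]  = -4

-4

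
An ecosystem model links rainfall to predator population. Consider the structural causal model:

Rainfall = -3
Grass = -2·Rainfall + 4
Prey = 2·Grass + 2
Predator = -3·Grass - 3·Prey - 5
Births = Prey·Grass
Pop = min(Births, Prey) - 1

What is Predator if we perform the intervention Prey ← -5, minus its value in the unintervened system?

The intervention breaks the incoming arrows to Prey: Prey = 2·Grass + 2 no longer applies, and Prey = -5.
Grass = -2·Rainfall + 4  [with Rainfall=-3]  = 10
Predator = -3·Grass - 3·Prey - 5  [with Grass=10, Prey=-5]  = -20
Without intervention: Grass = -2·Rainfall + 4  [with Rainfall=-3]  = 10; Prey = 2·Grass + 2  [with Grass=10]  = 22; Predator = -3·Grass - 3·Prey - 5  [with Grass=10, Prey=22]  = -101.
Change = -20 − (-101) = 81.

81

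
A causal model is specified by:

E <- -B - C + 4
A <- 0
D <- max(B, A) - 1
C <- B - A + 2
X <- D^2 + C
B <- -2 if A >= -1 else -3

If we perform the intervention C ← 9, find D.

Under do(C=9), the mechanism C <- B - A + 2 is discarded; C is fixed at 9.
Since D is not a descendant of the intervened variable, it is unaffected.
B = -2 if A >= -1 else -3  [with A=0]  = -2
D = max(B, A) - 1  [with B=-2, A=0]  = -1

-1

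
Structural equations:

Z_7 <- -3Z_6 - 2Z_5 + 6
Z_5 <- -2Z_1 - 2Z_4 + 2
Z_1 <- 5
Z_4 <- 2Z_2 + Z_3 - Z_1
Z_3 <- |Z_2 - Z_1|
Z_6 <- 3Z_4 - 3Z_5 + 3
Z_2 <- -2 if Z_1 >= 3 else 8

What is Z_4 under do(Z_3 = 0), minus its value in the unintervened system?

The intervention breaks the incoming arrows to Z_3: Z_3 <- |Z_2 - Z_1| no longer applies, and Z_3 = 0.
Z_2 = -2 if Z_1 >= 3 else 8  [with Z_1=5]  = -2
Z_4 = 2Z_2 + Z_3 - Z_1  [with Z_2=-2, Z_3=0, Z_1=5]  = -9
Without intervention: Z_2 = -2 if Z_1 >= 3 else 8  [with Z_1=5]  = -2; Z_3 = |Z_2 - Z_1|  [with Z_2=-2, Z_1=5]  = 7; Z_4 = 2Z_2 + Z_3 - Z_1  [with Z_2=-2, Z_3=7, Z_1=5]  = -2.
Change = -9 − (-2) = -7.

-7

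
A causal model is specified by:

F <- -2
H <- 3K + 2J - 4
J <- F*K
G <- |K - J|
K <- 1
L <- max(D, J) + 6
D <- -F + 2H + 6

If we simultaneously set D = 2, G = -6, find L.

Under do(D = 2, G = -6), each intervened variable's structural equation is replaced by its fixed value.
J = F*K  [with F=-2, K=1]  = -2
L = max(D, J) + 6  [with D=2, J=-2]  = 8

8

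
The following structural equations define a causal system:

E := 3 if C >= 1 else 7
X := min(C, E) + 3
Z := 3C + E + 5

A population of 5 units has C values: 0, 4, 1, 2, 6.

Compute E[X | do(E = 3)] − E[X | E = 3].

-0.45

Every unit gets E=3 under the intervention. X values become 3, 6, 4, 5, 6; E[X|do(E=3)] = 4.8.
Observing E=3 restricts to units where E's equation naturally yields 3: C ∈ {4, 1, 2, 6}. In that subpopulation X = 6, 4, 5, 6, mean 5.25.
Difference = 4.8 − 5.25 = -0.45.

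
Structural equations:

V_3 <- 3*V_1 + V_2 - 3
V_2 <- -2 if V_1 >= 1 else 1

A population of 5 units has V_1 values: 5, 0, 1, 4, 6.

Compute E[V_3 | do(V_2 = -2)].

4.6

Under do(V_2=-2), V_2's equation is replaced by V_2=-2 for every unit. Per-unit V_3: 10, -5, -2, 7, 13. Mean = 4.6.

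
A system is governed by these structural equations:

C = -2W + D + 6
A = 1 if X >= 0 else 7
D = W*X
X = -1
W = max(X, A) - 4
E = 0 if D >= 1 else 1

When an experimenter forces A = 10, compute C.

Under do(A=10), the mechanism A = 1 if X >= 0 else 7 is discarded; A is fixed at 10.
W = max(X, A) - 4  [with X=-1, A=10]  = 6
D = W*X  [with W=6, X=-1]  = -6
C = -2W + D + 6  [with W=6, D=-6]  = -12

-12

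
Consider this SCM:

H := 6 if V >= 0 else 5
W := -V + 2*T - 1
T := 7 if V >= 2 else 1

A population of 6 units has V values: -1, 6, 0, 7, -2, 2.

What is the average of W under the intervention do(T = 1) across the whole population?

Under do(T=1), T's equation is replaced by T=1 for every unit. Per-unit W: 2, -5, 1, -6, 3, -1. Mean = -1.

-1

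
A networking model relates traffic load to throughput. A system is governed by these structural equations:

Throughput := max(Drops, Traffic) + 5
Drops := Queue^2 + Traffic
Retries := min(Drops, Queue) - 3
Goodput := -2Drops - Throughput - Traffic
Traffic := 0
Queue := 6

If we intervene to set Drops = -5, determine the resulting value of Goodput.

5

The intervention breaks the incoming arrows to Drops: Drops := Queue^2 + Traffic no longer applies, and Drops = -5.
Throughput = max(Drops, Traffic) + 5  [with Drops=-5, Traffic=0]  = 5
Goodput = -2Drops - Throughput - Traffic  [with Drops=-5, Throughput=5, Traffic=0]  = 5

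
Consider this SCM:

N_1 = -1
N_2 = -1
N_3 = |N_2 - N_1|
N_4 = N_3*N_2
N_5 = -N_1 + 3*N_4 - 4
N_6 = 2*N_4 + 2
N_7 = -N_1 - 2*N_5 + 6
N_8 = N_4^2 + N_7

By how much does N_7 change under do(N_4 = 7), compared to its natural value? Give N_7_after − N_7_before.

-42

The intervention breaks the incoming arrows to N_4: N_4 = N_3*N_2 no longer applies, and N_4 = 7.
N_5 = -N_1 + 3*N_4 - 4  [with N_1=-1, N_4=7]  = 18
N_7 = -N_1 - 2*N_5 + 6  [with N_1=-1, N_5=18]  = -29
Without intervention: N_3 = |N_2 - N_1|  [with N_2=-1, N_1=-1]  = 0; N_4 = N_3*N_2  [with N_3=0, N_2=-1]  = 0; N_5 = -N_1 + 3*N_4 - 4  [with N_1=-1, N_4=0]  = -3; N_7 = -N_1 - 2*N_5 + 6  [with N_1=-1, N_5=-3]  = 13.
Change = -29 − 13 = -42.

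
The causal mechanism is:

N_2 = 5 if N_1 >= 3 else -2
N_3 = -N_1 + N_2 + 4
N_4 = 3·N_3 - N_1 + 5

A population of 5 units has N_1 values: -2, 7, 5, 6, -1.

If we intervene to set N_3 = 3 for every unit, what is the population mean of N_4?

Every unit gets N_3=3 under the intervention. N_4 values become 16, 7, 9, 8, 15; E[N_4|do(N_3=3)] = 11.

11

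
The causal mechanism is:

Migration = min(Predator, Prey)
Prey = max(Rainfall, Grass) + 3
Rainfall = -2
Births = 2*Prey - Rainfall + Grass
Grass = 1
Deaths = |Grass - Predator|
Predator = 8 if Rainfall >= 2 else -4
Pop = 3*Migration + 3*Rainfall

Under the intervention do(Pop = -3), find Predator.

The intervention breaks the incoming arrows to Pop: Pop = 3*Migration + 3*Rainfall no longer applies, and Pop = -3.
Since Predator is not a descendant of the intervened variable, it is unaffected.
Predator = 8 if Rainfall >= 2 else -4  [with Rainfall=-2]  = -4

-4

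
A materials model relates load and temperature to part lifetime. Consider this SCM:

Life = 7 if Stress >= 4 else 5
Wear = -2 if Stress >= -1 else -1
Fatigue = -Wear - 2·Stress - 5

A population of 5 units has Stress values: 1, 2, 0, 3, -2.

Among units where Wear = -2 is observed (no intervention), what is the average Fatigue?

-6

Observing Wear=-2 restricts to units where Wear's equation naturally yields -2: Stress ∈ {1, 2, 0, 3}. In that subpopulation Fatigue = -5, -7, -3, -9, mean -6.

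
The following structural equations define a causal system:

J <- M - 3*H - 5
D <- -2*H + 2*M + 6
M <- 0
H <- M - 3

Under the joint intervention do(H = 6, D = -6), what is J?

Setting H = 6, D = -6 by intervention discards those variables' equations.
J = M - 3*H - 5  [with M=0, H=6]  = -23

-23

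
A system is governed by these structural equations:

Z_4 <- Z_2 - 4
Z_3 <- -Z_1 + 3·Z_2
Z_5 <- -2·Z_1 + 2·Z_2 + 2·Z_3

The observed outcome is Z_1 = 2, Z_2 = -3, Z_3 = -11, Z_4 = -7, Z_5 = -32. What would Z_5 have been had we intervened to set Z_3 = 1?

-8

do(Z_3=1) replaces the equation Z_3 <- -Z_1 + 3·Z_2 with the constant Z_3 = 1.
Z_5 = -2·Z_1 + 2·Z_2 + 2·Z_3  [with Z_1=2, Z_2=-3, Z_3=1]  = -8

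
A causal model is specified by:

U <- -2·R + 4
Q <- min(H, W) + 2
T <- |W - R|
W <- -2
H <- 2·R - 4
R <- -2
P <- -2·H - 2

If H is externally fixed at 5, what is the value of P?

The intervention breaks the incoming arrows to H: H <- 2·R - 4 no longer applies, and H = 5.
P = -2·H - 2  [with H=5]  = -12

-12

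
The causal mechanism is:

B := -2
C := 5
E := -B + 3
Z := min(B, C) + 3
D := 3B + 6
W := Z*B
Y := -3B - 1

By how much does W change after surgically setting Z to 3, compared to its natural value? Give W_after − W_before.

-4

Under do(Z=3), the mechanism Z := min(B, C) + 3 is discarded; Z is fixed at 3.
W = Z*B  [with Z=3, B=-2]  = -6
Without intervention: Z = min(B, C) + 3  [with B=-2, C=5]  = 1; W = Z*B  [with Z=1, B=-2]  = -2.
Change = -6 − (-2) = -4.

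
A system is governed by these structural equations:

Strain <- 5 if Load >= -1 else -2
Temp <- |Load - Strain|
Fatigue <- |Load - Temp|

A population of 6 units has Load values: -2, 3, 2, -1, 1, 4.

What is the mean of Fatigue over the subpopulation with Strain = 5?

3

E[Fatigue|Strain=5] averages over only the 5 units with Strain=5 (Load = 3, 2, -1, 1, 4): Fatigue = 1, 1, 7, 3, 3, mean 3.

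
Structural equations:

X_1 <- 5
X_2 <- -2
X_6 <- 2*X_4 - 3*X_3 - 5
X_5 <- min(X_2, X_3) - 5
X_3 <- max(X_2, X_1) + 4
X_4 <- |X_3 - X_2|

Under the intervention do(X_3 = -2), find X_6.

The intervention breaks the incoming arrows to X_3: X_3 <- max(X_2, X_1) + 4 no longer applies, and X_3 = -2.
X_4 = |X_3 - X_2|  [with X_3=-2, X_2=-2]  = 0
X_6 = 2*X_4 - 3*X_3 - 5  [with X_4=0, X_3=-2]  = 1

1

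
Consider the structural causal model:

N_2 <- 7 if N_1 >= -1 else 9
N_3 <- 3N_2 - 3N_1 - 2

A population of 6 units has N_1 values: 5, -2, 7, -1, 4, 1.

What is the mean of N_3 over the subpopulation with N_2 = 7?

9.4

Observing N_2=7 restricts to units where N_2's equation naturally yields 7: N_1 ∈ {5, 7, -1, 4, 1}. In that subpopulation N_3 = 4, -2, 22, 7, 16, mean 9.4.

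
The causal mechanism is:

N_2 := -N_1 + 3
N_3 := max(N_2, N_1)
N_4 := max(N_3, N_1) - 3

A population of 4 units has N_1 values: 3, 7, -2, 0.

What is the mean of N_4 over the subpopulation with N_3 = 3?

Observing N_3=3 restricts to units where N_3's equation naturally yields 3: N_1 ∈ {3, 0}. In that subpopulation N_4 = 0, 0, mean 0.

0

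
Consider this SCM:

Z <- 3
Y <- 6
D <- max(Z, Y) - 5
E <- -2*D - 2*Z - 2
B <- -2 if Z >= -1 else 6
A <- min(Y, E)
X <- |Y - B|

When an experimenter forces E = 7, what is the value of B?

-2

Intervening sets E = 7 and removes its equation (E <- -2*D - 2*Z - 2).
No directed path runs from E to B, so B keeps its natural value.
B = -2 if Z >= -1 else 6  [with Z=3]  = -2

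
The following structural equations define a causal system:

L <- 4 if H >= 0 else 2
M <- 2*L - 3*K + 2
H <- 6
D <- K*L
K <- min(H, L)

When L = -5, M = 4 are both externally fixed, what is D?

Setting L = -5, M = 4 by intervention discards those variables' equations.
K = min(H, L)  [with H=6, L=-5]  = -5
D = K*L  [with K=-5, L=-5]  = 25

25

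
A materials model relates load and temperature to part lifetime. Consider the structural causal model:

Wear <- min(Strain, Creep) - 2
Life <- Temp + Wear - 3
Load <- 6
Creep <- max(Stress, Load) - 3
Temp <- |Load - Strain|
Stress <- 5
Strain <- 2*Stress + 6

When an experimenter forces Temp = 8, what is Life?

The intervention breaks the incoming arrows to Temp: Temp <- |Load - Strain| no longer applies, and Temp = 8.
Strain = 2*Stress + 6  [with Stress=5]  = 16
Creep = max(Stress, Load) - 3  [with Stress=5, Load=6]  = 3
Wear = min(Strain, Creep) - 2  [with Strain=16, Creep=3]  = 1
Life = Temp + Wear - 3  [with Temp=8, Wear=1]  = 6

6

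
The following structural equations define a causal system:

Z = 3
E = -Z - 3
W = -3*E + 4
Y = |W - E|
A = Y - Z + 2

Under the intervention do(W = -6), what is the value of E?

Under do(W=-6), the mechanism W = -3*E + 4 is discarded; W is fixed at -6.
Since E is not a descendant of the intervened variable, it is unaffected.
E = -Z - 3  [with Z=3]  = -6

-6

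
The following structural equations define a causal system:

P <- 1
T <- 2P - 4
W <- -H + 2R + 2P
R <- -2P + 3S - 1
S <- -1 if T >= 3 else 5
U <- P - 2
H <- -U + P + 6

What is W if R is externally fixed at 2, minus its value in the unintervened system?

Intervening sets R = 2 and removes its equation (R <- -2P + 3S - 1).
U = P - 2  [with P=1]  = -1
H = -U + P + 6  [with U=-1, P=1]  = 8
W = -H + 2R + 2P  [with H=8, R=2, P=1]  = -2
Without intervention: U = P - 2  [with P=1]  = -1; H = -U + P + 6  [with U=-1, P=1]  = 8; T = 2P - 4  [with P=1]  = -2; S = -1 if T >= 3 else 5  [with T=-2]  = 5; R = -2P + 3S - 1  [with P=1, S=5]  = 12; W = -H + 2R + 2P  [with H=8, R=12, P=1]  = 18.
Change = -2 − 18 = -20.

-20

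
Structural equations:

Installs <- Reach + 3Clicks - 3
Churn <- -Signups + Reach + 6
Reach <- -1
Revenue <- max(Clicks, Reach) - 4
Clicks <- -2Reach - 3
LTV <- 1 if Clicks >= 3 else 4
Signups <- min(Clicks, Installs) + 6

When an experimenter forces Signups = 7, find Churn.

-2

Intervening sets Signups = 7 and removes its equation (Signups <- min(Clicks, Installs) + 6).
Churn = -Signups + Reach + 6  [with Signups=7, Reach=-1]  = -2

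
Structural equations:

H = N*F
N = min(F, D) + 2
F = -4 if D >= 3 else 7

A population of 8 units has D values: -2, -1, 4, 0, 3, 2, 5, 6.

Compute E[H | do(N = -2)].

Under do(N=-2), N's equation is replaced by N=-2 for every unit. Per-unit H: -14, -14, 8, -14, 8, -14, 8, 8. Mean = -3.

-3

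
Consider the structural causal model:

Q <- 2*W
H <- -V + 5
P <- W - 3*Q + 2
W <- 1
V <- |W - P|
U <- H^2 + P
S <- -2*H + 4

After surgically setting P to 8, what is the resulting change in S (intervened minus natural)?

6

The intervention breaks the incoming arrows to P: P <- W - 3*Q + 2 no longer applies, and P = 8.
V = |W - P|  [with W=1, P=8]  = 7
H = -V + 5  [with V=7]  = -2
S = -2*H + 4  [with H=-2]  = 8
Without intervention: Q = 2*W  [with W=1]  = 2; P = W - 3*Q + 2  [with W=1, Q=2]  = -3; V = |W - P|  [with W=1, P=-3]  = 4; H = -V + 5  [with V=4]  = 1; S = -2*H + 4  [with H=1]  = 2.
Change = 8 − 2 = 6.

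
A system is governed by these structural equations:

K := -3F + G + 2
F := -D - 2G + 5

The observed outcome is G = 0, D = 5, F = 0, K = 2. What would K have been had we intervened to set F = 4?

The intervention breaks the incoming arrows to F: F := -D - 2G + 5 no longer applies, and F = 4.
K = -3F + G + 2  [with F=4, G=0]  = -10

-10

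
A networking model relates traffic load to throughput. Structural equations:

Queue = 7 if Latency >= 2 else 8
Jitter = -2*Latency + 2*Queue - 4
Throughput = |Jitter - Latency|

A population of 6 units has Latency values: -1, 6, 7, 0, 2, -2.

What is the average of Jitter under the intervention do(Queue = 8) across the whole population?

The intervention sets Queue=8 in all 6 units regardless of Latency. Recomputing Jitter per unit gives 14, 0, -2, 12, 8, 16; average 8.

8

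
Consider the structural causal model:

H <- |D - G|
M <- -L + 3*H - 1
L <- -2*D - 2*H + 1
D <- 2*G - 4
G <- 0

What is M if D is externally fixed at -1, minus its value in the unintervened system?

-9

do(D=-1) replaces the equation D <- 2*G - 4 with the constant D = -1.
H = |D - G|  [with D=-1, G=0]  = 1
L = -2*D - 2*H + 1  [with D=-1, H=1]  = 1
M = -L + 3*H - 1  [with L=1, H=1]  = 1
Without intervention: D = 2*G - 4  [with G=0]  = -4; H = |D - G|  [with D=-4, G=0]  = 4; L = -2*D - 2*H + 1  [with D=-4, H=4]  = 1; M = -L + 3*H - 1  [with L=1, H=4]  = 10.
Change = 1 − 10 = -9.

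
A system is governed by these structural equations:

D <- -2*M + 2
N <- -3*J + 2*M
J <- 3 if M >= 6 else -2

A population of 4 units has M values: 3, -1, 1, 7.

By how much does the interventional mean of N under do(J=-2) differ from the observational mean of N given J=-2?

Every unit gets J=-2 under the intervention. N values become 12, 4, 8, 20; E[N|do(J=-2)] = 11.
Conditioning on J=-2 selects the 3 unit(s) with M ∈ {3, -1, 1}. Their N values: 12, 4, 8. Mean = 8.
Difference = 11 − 8 = 3.

3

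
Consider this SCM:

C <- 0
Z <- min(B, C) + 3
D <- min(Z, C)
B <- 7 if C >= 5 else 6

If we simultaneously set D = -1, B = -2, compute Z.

1

Setting D = -1, B = -2 by intervention discards those variables' equations.
Z = min(B, C) + 3  [with B=-2, C=0]  = 1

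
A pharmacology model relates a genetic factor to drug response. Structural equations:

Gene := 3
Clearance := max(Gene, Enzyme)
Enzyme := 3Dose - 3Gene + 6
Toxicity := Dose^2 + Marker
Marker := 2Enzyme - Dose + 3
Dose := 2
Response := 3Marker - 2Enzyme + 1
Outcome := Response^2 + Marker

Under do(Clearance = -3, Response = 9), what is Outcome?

88

Under do(Clearance = -3, Response = 9), each intervened variable's structural equation is replaced by its fixed value.
Enzyme = 3Dose - 3Gene + 6  [with Dose=2, Gene=3]  = 3
Marker = 2Enzyme - Dose + 3  [with Enzyme=3, Dose=2]  = 7
Outcome = Response^2 + Marker  [with Response=9, Marker=7]  = 88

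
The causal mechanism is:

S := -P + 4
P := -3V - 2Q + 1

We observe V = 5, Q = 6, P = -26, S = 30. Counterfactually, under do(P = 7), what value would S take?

The intervention breaks the incoming arrows to P: P := -3V - 2Q + 1 no longer applies, and P = 7.
S = -P + 4  [with P=7]  = -3

-3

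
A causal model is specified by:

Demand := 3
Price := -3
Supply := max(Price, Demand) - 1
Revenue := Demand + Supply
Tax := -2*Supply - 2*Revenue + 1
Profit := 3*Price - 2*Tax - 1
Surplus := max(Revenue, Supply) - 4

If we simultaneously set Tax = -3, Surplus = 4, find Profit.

-4

Under do(Tax = -3, Surplus = 4), each intervened variable's structural equation is replaced by its fixed value.
Profit = 3*Price - 2*Tax - 1  [with Price=-3, Tax=-3]  = -4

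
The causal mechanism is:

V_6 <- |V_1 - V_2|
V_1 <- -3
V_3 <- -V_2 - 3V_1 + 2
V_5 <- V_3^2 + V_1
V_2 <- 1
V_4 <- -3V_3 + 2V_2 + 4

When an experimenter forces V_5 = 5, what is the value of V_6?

4

The intervention breaks the incoming arrows to V_5: V_5 <- V_3^2 + V_1 no longer applies, and V_5 = 5.
Since V_6 is not a descendant of the intervened variable, it is unaffected.
V_6 = |V_1 - V_2|  [with V_1=-3, V_2=1]  = 4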